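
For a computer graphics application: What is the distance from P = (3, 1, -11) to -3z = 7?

distance = |a·x₀ + b·y₀ + c·z₀ - d| / √(a² + b² + c²)
  = |0·3 + 0·1 + (-3)·(-11) - 7| / √(0² + 0² + (-3)²)
  = |0 + 0 + 33 - 7| / √(0 + 0 + 9)
  = |26| / √9
  = 26 / 3
  ≈ 8.667

8.667


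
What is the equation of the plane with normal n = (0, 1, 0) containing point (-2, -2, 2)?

The plane through P with normal n = (a, b, c) satisfies n·(r - P) = 0,
i.e. ax + by + cz = a·x₀ + b·y₀ + c·z₀.
d = 0·(-2) + 1·(-2) + 0·2
  = 0 - 2 + 0
  = -2
Equation: y = -2

y = -2


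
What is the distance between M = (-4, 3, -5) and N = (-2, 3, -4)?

d = √[(x₂-x₁)² + (y₂-y₁)² + (z₂-z₁)²]
  = √[2² + 0² + 1²]
  = √[4 + 0 + 1]
  = √5
  ≈ 2.236

2.236


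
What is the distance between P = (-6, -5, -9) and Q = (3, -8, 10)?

d = √[(x₂-x₁)² + (y₂-y₁)² + (z₂-z₁)²]
  = √[9² + (-3)² + 19²]
  = √[81 + 9 + 361]
  = √451
  ≈ 21.24

21.24


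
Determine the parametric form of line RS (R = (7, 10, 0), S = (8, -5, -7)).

Direction vector d = S - R = (8 - 7, -5 - 10, -7 + 0) = (1, -15, -7)
Parametric form r = R + t·d:
x = 7 + t, y = 10 - 15t, z = 0 - 7t

x = 7 + t, y = 10 - 15t, z = 0 - 7t


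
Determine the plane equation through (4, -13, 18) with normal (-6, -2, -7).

The plane through P with normal n = (a, b, c) satisfies n·(r - P) = 0,
i.e. ax + by + cz = a·x₀ + b·y₀ + c·z₀.
d = (-6)·4 + (-2)·(-13) + (-7)·18
  = -24 + 26 - 126
  = -124
Equation: -6x - 2y - 7z = -124

-6x - 2y - 7z = -124


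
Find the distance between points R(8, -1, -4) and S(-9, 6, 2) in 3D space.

d = √[(x₂-x₁)² + (y₂-y₁)² + (z₂-z₁)²]
  = √[(-17)² + 7² + 6²]
  = √[289 + 49 + 36]
  = √374
  ≈ 19.34

19.34


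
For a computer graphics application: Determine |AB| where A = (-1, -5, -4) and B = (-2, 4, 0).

d = √[(x₂-x₁)² + (y₂-y₁)² + (z₂-z₁)²]
  = √[(-1)² + 9² + 4²]
  = √[1 + 81 + 16]
  = √98
  ≈ 9.899

9.899


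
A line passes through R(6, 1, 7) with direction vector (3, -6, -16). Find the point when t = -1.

P(t) = R + t·d
  = (6 + 3·(-1), 1 + (-6)·(-1), 7 + (-16)·(-1))
  = (6 - 3, 1 + 6, 7 + 16)
  = (3, 7, 23)

(3, 7, 23)


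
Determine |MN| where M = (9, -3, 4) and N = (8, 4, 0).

d = √[(x₂-x₁)² + (y₂-y₁)² + (z₂-z₁)²]
  = √[(-1)² + 7² + (-4)²]
  = √[1 + 49 + 16]
  = √66
  ≈ 8.124

8.124


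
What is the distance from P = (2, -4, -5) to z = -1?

distance = |a·x₀ + b·y₀ + c·z₀ - d| / √(a² + b² + c²)
  = |0·2 + 0·(-4) + 1·(-5) - (-1)| / √(0² + 0² + 1²)
  = |0 + 0 - 5 + 1| / √(0 + 0 + 1)
  = |-4| / √1
  = 4 / 1
  ≈ 4

4


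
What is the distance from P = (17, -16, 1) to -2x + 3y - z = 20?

distance = |a·x₀ + b·y₀ + c·z₀ - d| / √(a² + b² + c²)
  = |(-2)·17 + 3·(-16) + (-1)·1 - 20| / √((-2)² + 3² + (-1)²)
  = |-34 - 48 - 1 - 20| / √(4 + 9 + 1)
  = |-103| / √14
  = 103 / 3.742
  ≈ 27.53

27.53


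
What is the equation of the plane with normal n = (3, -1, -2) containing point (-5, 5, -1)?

The plane through P with normal n = (a, b, c) satisfies n·(r - P) = 0,
i.e. ax + by + cz = a·x₀ + b·y₀ + c·z₀.
d = 3·(-5) + (-1)·5 + (-2)·(-1)
  = -15 - 5 + 2
  = -18
Equation: 3x - y - 2z = -18

3x - y - 2z = -18


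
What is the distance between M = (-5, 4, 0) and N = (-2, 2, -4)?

d = √[(x₂-x₁)² + (y₂-y₁)² + (z₂-z₁)²]
  = √[3² + (-2)² + (-4)²]
  = √[9 + 4 + 16]
  = √29
  ≈ 5.385

5.385


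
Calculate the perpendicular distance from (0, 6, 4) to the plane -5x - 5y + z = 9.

distance = |a·x₀ + b·y₀ + c·z₀ - d| / √(a² + b² + c²)
  = |(-5)·0 + (-5)·6 + 1·4 - 9| / √((-5)² + (-5)² + 1²)
  = |0 - 30 + 4 - 9| / √(25 + 25 + 1)
  = |-35| / √51
  = 35 / 7.141
  ≈ 4.901

4.901


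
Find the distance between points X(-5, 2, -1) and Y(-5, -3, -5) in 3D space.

d = √[(x₂-x₁)² + (y₂-y₁)² + (z₂-z₁)²]
  = √[0² + (-5)² + (-4)²]
  = √[0 + 25 + 16]
  = √41
  ≈ 6.403

6.403


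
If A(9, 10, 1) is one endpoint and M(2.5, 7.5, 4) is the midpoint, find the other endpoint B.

B = 2M - A
  = (2·2.5 - 9, 2·7.5 - 10, 2·4 - 1)
  = (5 - 9, 15 - 10, 8 - 1)
  = (-4, 5, 7)

(-4, 5, 7)


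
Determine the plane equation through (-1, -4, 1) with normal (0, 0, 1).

The plane through P with normal n = (a, b, c) satisfies n·(r - P) = 0,
i.e. ax + by + cz = a·x₀ + b·y₀ + c·z₀.
d = 0·(-1) + 0·(-4) + 1·1
  = 0 + 0 + 1
  = 1
Equation: z = 1

z = 1


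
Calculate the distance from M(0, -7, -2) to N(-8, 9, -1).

d = √[(x₂-x₁)² + (y₂-y₁)² + (z₂-z₁)²]
  = √[(-8)² + 16² + 1²]
  = √[64 + 256 + 1]
  = √321
  ≈ 17.92

17.92


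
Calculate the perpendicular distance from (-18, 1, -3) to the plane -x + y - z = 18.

distance = |a·x₀ + b·y₀ + c·z₀ - d| / √(a² + b² + c²)
  = |(-1)·(-18) + 1·1 + (-1)·(-3) - 18| / √((-1)² + 1² + (-1)²)
  = |18 + 1 + 3 - 18| / √(1 + 1 + 1)
  = |4| / √3
  = 4 / 1.732
  ≈ 2.309

2.309


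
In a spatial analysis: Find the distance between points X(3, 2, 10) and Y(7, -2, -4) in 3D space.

d = √[(x₂-x₁)² + (y₂-y₁)² + (z₂-z₁)²]
  = √[4² + (-4)² + (-14)²]
  = √[16 + 16 + 196]
  = √228
  ≈ 15.1

15.1


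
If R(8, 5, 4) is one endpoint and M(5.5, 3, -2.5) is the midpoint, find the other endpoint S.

S = 2M - R
  = (2·5.5 - 8, 2·3 - 5, 2·(-2.5) - 4)
  = (11 - 8, 6 - 5, -5 - 4)
  = (3, 1, -9)

(3, 1, -9)


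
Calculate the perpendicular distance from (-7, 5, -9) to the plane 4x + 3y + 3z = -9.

distance = |a·x₀ + b·y₀ + c·z₀ - d| / √(a² + b² + c²)
  = |4·(-7) + 3·5 + 3·(-9) - (-9)| / √(4² + 3² + 3²)
  = |-28 + 15 - 27 + 9| / √(16 + 9 + 9)
  = |-31| / √34
  = 31 / 5.831
  ≈ 5.316

5.316


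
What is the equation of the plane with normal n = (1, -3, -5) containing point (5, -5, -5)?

The plane through P with normal n = (a, b, c) satisfies n·(r - P) = 0,
i.e. ax + by + cz = a·x₀ + b·y₀ + c·z₀.
d = 1·5 + (-3)·(-5) + (-5)·(-5)
  = 5 + 15 + 25
  = 45
Equation: x - 3y - 5z = 45

x - 3y - 5z = 45


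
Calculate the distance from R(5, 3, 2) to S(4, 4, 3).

d = √[(x₂-x₁)² + (y₂-y₁)² + (z₂-z₁)²]
  = √[(-1)² + 1² + 1²]
  = √[1 + 1 + 1]
  = √3
  ≈ 1.732

1.732


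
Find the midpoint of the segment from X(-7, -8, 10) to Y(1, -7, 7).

M = ((x₁+x₂)/2, (y₁+y₂)/2, (z₁+z₂)/2)
  = ((-7 + 1)/2, (-8 - 7)/2, (10 + 7)/2)
  = (-6/2, -15/2, 17/2)
  = (-3, -7.5, 8.5)

(-3, -7.5, 8.5)


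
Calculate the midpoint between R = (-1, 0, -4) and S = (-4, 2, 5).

M = ((x₁+x₂)/2, (y₁+y₂)/2, (z₁+z₂)/2)
  = ((-1 - 4)/2, (0 + 2)/2, (-4 + 5)/2)
  = (-5/2, 2/2, 1/2)
  = (-2.5, 1, 0.5)

(-2.5, 1, 0.5)


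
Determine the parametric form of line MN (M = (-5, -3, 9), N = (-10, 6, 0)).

Direction vector d = N - M = (-10 + 5, 6 + 3, 0 - 9) = (-5, 9, -9)
Parametric form r = M + t·d:
x = -5 - 5t, y = -3 + 9t, z = 9 - 9t

x = -5 - 5t, y = -3 + 9t, z = 9 - 9t


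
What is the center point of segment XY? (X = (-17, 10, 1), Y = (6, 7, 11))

M = ((x₁+x₂)/2, (y₁+y₂)/2, (z₁+z₂)/2)
  = ((-17 + 6)/2, (10 + 7)/2, (1 + 11)/2)
  = (-11/2, 17/2, 12/2)
  = (-5.5, 8.5, 6)

(-5.5, 8.5, 6)


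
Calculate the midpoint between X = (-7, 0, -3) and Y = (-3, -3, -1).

M = ((x₁+x₂)/2, (y₁+y₂)/2, (z₁+z₂)/2)
  = ((-7 - 3)/2, (0 - 3)/2, (-3 - 1)/2)
  = (-10/2, -3/2, -4/2)
  = (-5, -1.5, -2)

(-5, -1.5, -2)


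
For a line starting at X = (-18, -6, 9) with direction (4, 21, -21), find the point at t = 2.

P(t) = X + t·d
  = (-18 + 4·2, -6 + 21·2, 9 + (-21)·2)
  = (-18 + 8, -6 + 42, 9 - 42)
  = (-10, 36, -33)

(-10, 36, -33)


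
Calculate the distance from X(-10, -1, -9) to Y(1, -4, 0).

d = √[(x₂-x₁)² + (y₂-y₁)² + (z₂-z₁)²]
  = √[11² + (-3)² + 9²]
  = √[121 + 9 + 81]
  = √211
  ≈ 14.53

14.53


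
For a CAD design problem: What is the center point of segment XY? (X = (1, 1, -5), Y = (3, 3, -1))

M = ((x₁+x₂)/2, (y₁+y₂)/2, (z₁+z₂)/2)
  = ((1 + 3)/2, (1 + 3)/2, (-5 - 1)/2)
  = (4/2, 4/2, -6/2)
  = (2, 2, -3)

(2, 2, -3)


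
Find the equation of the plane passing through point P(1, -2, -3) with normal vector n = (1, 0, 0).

The plane through P with normal n = (a, b, c) satisfies n·(r - P) = 0,
i.e. ax + by + cz = a·x₀ + b·y₀ + c·z₀.
d = 1·1 + 0·(-2) + 0·(-3)
  = 1 + 0 + 0
  = 1
Equation: x = 1

x = 1


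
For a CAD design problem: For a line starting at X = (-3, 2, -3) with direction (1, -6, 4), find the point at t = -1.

P(t) = X + t·d
  = (-3 + 1·(-1), 2 + (-6)·(-1), -3 + 4·(-1))
  = (-3 - 1, 2 + 6, -3 - 4)
  = (-4, 8, -7)

(-4, 8, -7)


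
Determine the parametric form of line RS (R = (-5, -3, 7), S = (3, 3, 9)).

Direction vector d = S - R = (3 + 5, 3 + 3, 9 - 7) = (8, 6, 2)
Parametric form r = R + t·d:
x = -5 + 8t, y = -3 + 6t, z = 7 + 2t

x = -5 + 8t, y = -3 + 6t, z = 7 + 2t


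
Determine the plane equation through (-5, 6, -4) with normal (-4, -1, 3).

The plane through P with normal n = (a, b, c) satisfies n·(r - P) = 0,
i.e. ax + by + cz = a·x₀ + b·y₀ + c·z₀.
d = (-4)·(-5) + (-1)·6 + 3·(-4)
  = 20 - 6 - 12
  = 2
Equation: -4x - y + 3z = 2

-4x - y + 3z = 2


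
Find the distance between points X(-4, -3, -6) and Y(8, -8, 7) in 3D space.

d = √[(x₂-x₁)² + (y₂-y₁)² + (z₂-z₁)²]
  = √[12² + (-5)² + 13²]
  = √[144 + 25 + 169]
  = √338
  ≈ 18.38

18.38


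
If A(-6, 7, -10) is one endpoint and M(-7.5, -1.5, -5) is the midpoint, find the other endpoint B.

B = 2M - A
  = (2·(-7.5) - (-6), 2·(-1.5) - 7, 2·(-5) - (-10))
  = (-15 + 6, -3 - 7, -10 + 10)
  = (-9, -10, 0)

(-9, -10, 0)


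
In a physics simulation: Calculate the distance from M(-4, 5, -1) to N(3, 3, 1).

d = √[(x₂-x₁)² + (y₂-y₁)² + (z₂-z₁)²]
  = √[7² + (-2)² + 2²]
  = √[49 + 4 + 4]
  = √57
  ≈ 7.55

7.55


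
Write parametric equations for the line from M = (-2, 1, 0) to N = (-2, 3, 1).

Direction vector d = N - M = (-2 + 2, 3 - 1, 1 + 0) = (0, 2, 1)
Parametric form r = M + t·d:
x = -2, y = 1 + 2t, z = 0 + t

x = -2, y = 1 + 2t, z = 0 + t


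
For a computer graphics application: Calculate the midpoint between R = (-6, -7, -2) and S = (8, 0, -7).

M = ((x₁+x₂)/2, (y₁+y₂)/2, (z₁+z₂)/2)
  = ((-6 + 8)/2, (-7 + 0)/2, (-2 - 7)/2)
  = (2/2, -7/2, -9/2)
  = (1, -3.5, -4.5)

(1, -3.5, -4.5)


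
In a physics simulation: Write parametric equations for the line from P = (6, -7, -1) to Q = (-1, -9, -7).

Direction vector d = Q - P = (-1 - 6, -9 + 7, -7 + 1) = (-7, -2, -6)
Parametric form r = P + t·d:
x = 6 - 7t, y = -7 - 2t, z = -1 - 6t

x = 6 - 7t, y = -7 - 2t, z = -1 - 6t


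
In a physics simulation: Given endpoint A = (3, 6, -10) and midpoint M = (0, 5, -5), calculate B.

B = 2M - A
  = (2·0 - 3, 2·5 - 6, 2·(-5) - (-10))
  = (0 - 3, 10 - 6, -10 + 10)
  = (-3, 4, 0)

(-3, 4, 0)


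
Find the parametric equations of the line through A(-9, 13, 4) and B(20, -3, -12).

Direction vector d = B - A = (20 + 9, -3 - 13, -12 - 4) = (29, -16, -16)
Parametric form r = A + t·d:
x = -9 + 29t, y = 13 - 16t, z = 4 - 16t

x = -9 + 29t, y = 13 - 16t, z = 4 - 16t


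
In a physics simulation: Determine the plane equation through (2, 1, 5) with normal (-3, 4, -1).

The plane through P with normal n = (a, b, c) satisfies n·(r - P) = 0,
i.e. ax + by + cz = a·x₀ + b·y₀ + c·z₀.
d = (-3)·2 + 4·1 + (-1)·5
  = -6 + 4 - 5
  = -7
Equation: -3x + 4y - z = -7

-3x + 4y - z = -7


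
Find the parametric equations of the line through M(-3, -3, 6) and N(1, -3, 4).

Direction vector d = N - M = (1 + 3, -3 + 3, 4 - 6) = (4, 0, -2)
Parametric form r = M + t·d:
x = -3 + 4t, y = -3, z = 6 - 2t

x = -3 + 4t, y = -3, z = 6 - 2t


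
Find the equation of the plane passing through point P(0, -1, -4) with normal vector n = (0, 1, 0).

The plane through P with normal n = (a, b, c) satisfies n·(r - P) = 0,
i.e. ax + by + cz = a·x₀ + b·y₀ + c·z₀.
d = 0·0 + 1·(-1) + 0·(-4)
  = 0 - 1 + 0
  = -1
Equation: y = -1

y = -1


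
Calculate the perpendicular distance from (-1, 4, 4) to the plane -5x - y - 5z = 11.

distance = |a·x₀ + b·y₀ + c·z₀ - d| / √(a² + b² + c²)
  = |(-5)·(-1) + (-1)·4 + (-5)·4 - 11| / √((-5)² + (-1)² + (-5)²)
  = |5 - 4 - 20 - 11| / √(25 + 1 + 25)
  = |-30| / √51
  = 30 / 7.141
  ≈ 4.201

4.201


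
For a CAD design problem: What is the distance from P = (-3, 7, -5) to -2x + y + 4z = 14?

distance = |a·x₀ + b·y₀ + c·z₀ - d| / √(a² + b² + c²)
  = |(-2)·(-3) + 1·7 + 4·(-5) - 14| / √((-2)² + 1² + 4²)
  = |6 + 7 - 20 - 14| / √(4 + 1 + 16)
  = |-21| / √21
  = 21 / 4.583
  ≈ 4.583

4.583


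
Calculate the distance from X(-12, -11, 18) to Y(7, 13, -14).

d = √[(x₂-x₁)² + (y₂-y₁)² + (z₂-z₁)²]
  = √[19² + 24² + (-32)²]
  = √[361 + 576 + 1024]
  = √1961
  ≈ 44.28

44.28


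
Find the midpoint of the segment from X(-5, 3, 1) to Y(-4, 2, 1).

M = ((x₁+x₂)/2, (y₁+y₂)/2, (z₁+z₂)/2)
  = ((-5 - 4)/2, (3 + 2)/2, (1 + 1)/2)
  = (-9/2, 5/2, 2/2)
  = (-4.5, 2.5, 1)

(-4.5, 2.5, 1)


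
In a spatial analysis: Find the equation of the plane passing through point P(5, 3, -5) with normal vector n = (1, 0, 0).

The plane through P with normal n = (a, b, c) satisfies n·(r - P) = 0,
i.e. ax + by + cz = a·x₀ + b·y₀ + c·z₀.
d = 1·5 + 0·3 + 0·(-5)
  = 5 + 0 + 0
  = 5
Equation: x = 5

x = 5


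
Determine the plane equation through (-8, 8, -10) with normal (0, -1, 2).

The plane through P with normal n = (a, b, c) satisfies n·(r - P) = 0,
i.e. ax + by + cz = a·x₀ + b·y₀ + c·z₀.
d = 0·(-8) + (-1)·8 + 2·(-10)
  = 0 - 8 - 20
  = -28
Equation: -y + 2z = -28

-y + 2z = -28


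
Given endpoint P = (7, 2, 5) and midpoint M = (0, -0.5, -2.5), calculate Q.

Q = 2M - P
  = (2·0 - 7, 2·(-0.5) - 2, 2·(-2.5) - 5)
  = (0 - 7, -1 - 2, -5 - 5)
  = (-7, -3, -10)

(-7, -3, -10)


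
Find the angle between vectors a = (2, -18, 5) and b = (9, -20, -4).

a·b = 2·9 + (-18)·(-20) + 5·(-4) = 18 + 360 - 20 = 358
|a| = √(2² + (-18)² + 5²) = √353 ≈ 18.79
|b| = √(9² + (-20)² + (-4)²) = √497 ≈ 22.29
cos θ = (a·b)/(|a||b|) = 358/(18.79·22.29) ≈ 0.8547
θ = arccos(0.8547) ≈ 31.27°

31.27°


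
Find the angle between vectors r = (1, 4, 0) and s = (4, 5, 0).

r·s = 1·4 + 4·5 + 0·0 = 4 + 20 + 0 = 24
|r| = √(1² + 4² + 0²) = √17 ≈ 4.123
|s| = √(4² + 5² + 0²) = √41 ≈ 6.403
cos θ = (r·s)/(|r||s|) = 24/(4.123·6.403) ≈ 0.9091
θ = arccos(0.9091) ≈ 24.62°

24.62°


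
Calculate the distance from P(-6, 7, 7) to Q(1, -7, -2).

d = √[(x₂-x₁)² + (y₂-y₁)² + (z₂-z₁)²]
  = √[7² + (-14)² + (-9)²]
  = √[49 + 196 + 81]
  = √326
  ≈ 18.06

18.06


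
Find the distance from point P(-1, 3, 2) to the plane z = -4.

distance = |a·x₀ + b·y₀ + c·z₀ - d| / √(a² + b² + c²)
  = |0·(-1) + 0·3 + 1·2 - (-4)| / √(0² + 0² + 1²)
  = |0 + 0 + 2 + 4| / √(0 + 0 + 1)
  = |6| / √1
  = 6 / 1
  ≈ 6

6


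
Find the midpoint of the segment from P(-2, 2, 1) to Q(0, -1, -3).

M = ((x₁+x₂)/2, (y₁+y₂)/2, (z₁+z₂)/2)
  = ((-2 + 0)/2, (2 - 1)/2, (1 - 3)/2)
  = (-2/2, 1/2, -2/2)
  = (-1, 0.5, -1)

(-1, 0.5, -1)


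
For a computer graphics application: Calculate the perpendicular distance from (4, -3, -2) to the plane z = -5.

distance = |a·x₀ + b·y₀ + c·z₀ - d| / √(a² + b² + c²)
  = |0·4 + 0·(-3) + 1·(-2) - (-5)| / √(0² + 0² + 1²)
  = |0 + 0 - 2 + 5| / √(0 + 0 + 1)
  = |3| / √1
  = 3 / 1
  ≈ 3

3


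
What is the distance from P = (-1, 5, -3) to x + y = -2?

distance = |a·x₀ + b·y₀ + c·z₀ - d| / √(a² + b² + c²)
  = |1·(-1) + 1·5 + 0·(-3) - (-2)| / √(1² + 1² + 0²)
  = |-1 + 5 + 0 + 2| / √(1 + 1 + 0)
  = |6| / √2
  = 6 / 1.414
  ≈ 4.243

4.243


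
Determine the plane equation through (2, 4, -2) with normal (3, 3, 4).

The plane through P with normal n = (a, b, c) satisfies n·(r - P) = 0,
i.e. ax + by + cz = a·x₀ + b·y₀ + c·z₀.
d = 3·2 + 3·4 + 4·(-2)
  = 6 + 12 - 8
  = 10
Equation: 3x + 3y + 4z = 10

3x + 3y + 4z = 10


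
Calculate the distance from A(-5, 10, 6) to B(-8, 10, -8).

d = √[(x₂-x₁)² + (y₂-y₁)² + (z₂-z₁)²]
  = √[(-3)² + 0² + (-14)²]
  = √[9 + 0 + 196]
  = √205
  ≈ 14.32

14.32


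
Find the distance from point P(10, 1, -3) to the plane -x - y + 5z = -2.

distance = |a·x₀ + b·y₀ + c·z₀ - d| / √(a² + b² + c²)
  = |(-1)·10 + (-1)·1 + 5·(-3) - (-2)| / √((-1)² + (-1)² + 5²)
  = |-10 - 1 - 15 + 2| / √(1 + 1 + 25)
  = |-24| / √27
  = 24 / 5.196
  ≈ 4.619

4.619


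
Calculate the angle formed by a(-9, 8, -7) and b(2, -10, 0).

a·b = (-9)·2 + 8·(-10) + (-7)·0 = -18 - 80 + 0 = -98
|a| = √((-9)² + 8² + (-7)²) = √194 ≈ 13.93
|b| = √(2² + (-10)² + 0²) = √104 ≈ 10.2
cos θ = (a·b)/(|a||b|) = -98/(13.93·10.2) ≈ -0.6899
θ = arccos(-0.6899) ≈ 133.6°

133.6°


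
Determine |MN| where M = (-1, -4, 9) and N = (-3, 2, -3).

d = √[(x₂-x₁)² + (y₂-y₁)² + (z₂-z₁)²]
  = √[(-2)² + 6² + (-12)²]
  = √[4 + 36 + 144]
  = √184
  ≈ 13.56

13.56


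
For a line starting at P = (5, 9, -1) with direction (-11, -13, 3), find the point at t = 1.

P(t) = P + t·d
  = (5 + (-11)·1, 9 + (-13)·1, -1 + 3·1)
  = (5 - 11, 9 - 13, -1 + 3)
  = (-6, -4, 2)

(-6, -4, 2)


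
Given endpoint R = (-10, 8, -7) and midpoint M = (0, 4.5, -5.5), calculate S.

S = 2M - R
  = (2·0 - (-10), 2·4.5 - 8, 2·(-5.5) - (-7))
  = (0 + 10, 9 - 8, -11 + 7)
  = (10, 1, -4)

(10, 1, -4)


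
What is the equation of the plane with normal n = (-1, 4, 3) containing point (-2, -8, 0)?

The plane through P with normal n = (a, b, c) satisfies n·(r - P) = 0,
i.e. ax + by + cz = a·x₀ + b·y₀ + c·z₀.
d = (-1)·(-2) + 4·(-8) + 3·0
  = 2 - 32 + 0
  = -30
Equation: -x + 4y + 3z = -30

-x + 4y + 3z = -30


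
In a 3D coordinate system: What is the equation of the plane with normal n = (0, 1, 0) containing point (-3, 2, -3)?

The plane through P with normal n = (a, b, c) satisfies n·(r - P) = 0,
i.e. ax + by + cz = a·x₀ + b·y₀ + c·z₀.
d = 0·(-3) + 1·2 + 0·(-3)
  = 0 + 2 + 0
  = 2
Equation: y = 2

y = 2


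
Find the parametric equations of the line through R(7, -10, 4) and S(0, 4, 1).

Direction vector d = S - R = (0 - 7, 4 + 10, 1 - 4) = (-7, 14, -3)
Parametric form r = R + t·d:
x = 7 - 7t, y = -10 + 14t, z = 4 - 3t

x = 7 - 7t, y = -10 + 14t, z = 4 - 3t


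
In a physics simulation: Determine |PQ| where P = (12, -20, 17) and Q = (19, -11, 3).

d = √[(x₂-x₁)² + (y₂-y₁)² + (z₂-z₁)²]
  = √[7² + 9² + (-14)²]
  = √[49 + 81 + 196]
  = √326
  ≈ 18.06

18.06


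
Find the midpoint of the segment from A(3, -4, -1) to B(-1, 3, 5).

M = ((x₁+x₂)/2, (y₁+y₂)/2, (z₁+z₂)/2)
  = ((3 - 1)/2, (-4 + 3)/2, (-1 + 5)/2)
  = (2/2, -1/2, 4/2)
  = (1, -0.5, 2)

(1, -0.5, 2)


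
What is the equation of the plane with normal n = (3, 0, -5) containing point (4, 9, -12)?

The plane through P with normal n = (a, b, c) satisfies n·(r - P) = 0,
i.e. ax + by + cz = a·x₀ + b·y₀ + c·z₀.
d = 3·4 + 0·9 + (-5)·(-12)
  = 12 + 0 + 60
  = 72
Equation: 3x - 5z = 72

3x - 5z = 72


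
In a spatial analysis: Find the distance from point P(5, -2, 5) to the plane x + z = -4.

distance = |a·x₀ + b·y₀ + c·z₀ - d| / √(a² + b² + c²)
  = |1·5 + 0·(-2) + 1·5 - (-4)| / √(1² + 0² + 1²)
  = |5 + 0 + 5 + 4| / √(1 + 0 + 1)
  = |14| / √2
  = 14 / 1.414
  ≈ 9.899

9.899


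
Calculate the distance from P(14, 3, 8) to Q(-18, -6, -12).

d = √[(x₂-x₁)² + (y₂-y₁)² + (z₂-z₁)²]
  = √[(-32)² + (-9)² + (-20)²]
  = √[1024 + 81 + 400]
  = √1505
  ≈ 38.79

38.79


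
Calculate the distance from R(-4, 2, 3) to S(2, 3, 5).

d = √[(x₂-x₁)² + (y₂-y₁)² + (z₂-z₁)²]
  = √[6² + 1² + 2²]
  = √[36 + 1 + 4]
  = √41
  ≈ 6.403

6.403


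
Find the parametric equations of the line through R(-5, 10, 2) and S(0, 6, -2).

Direction vector d = S - R = (0 + 5, 6 - 10, -2 - 2) = (5, -4, -4)
Parametric form r = R + t·d:
x = -5 + 5t, y = 10 - 4t, z = 2 - 4t

x = -5 + 5t, y = 10 - 4t, z = 2 - 4t


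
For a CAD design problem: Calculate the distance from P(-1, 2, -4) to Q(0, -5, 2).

d = √[(x₂-x₁)² + (y₂-y₁)² + (z₂-z₁)²]
  = √[1² + (-7)² + 6²]
  = √[1 + 49 + 36]
  = √86
  ≈ 9.274

9.274


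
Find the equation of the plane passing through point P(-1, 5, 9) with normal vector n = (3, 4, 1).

The plane through P with normal n = (a, b, c) satisfies n·(r - P) = 0,
i.e. ax + by + cz = a·x₀ + b·y₀ + c·z₀.
d = 3·(-1) + 4·5 + 1·9
  = -3 + 20 + 9
  = 26
Equation: 3x + 4y + z = 26

3x + 4y + z = 26


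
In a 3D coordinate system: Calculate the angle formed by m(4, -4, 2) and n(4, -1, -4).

m·n = 4·4 + (-4)·(-1) + 2·(-4) = 16 + 4 - 8 = 12
|m| = √(4² + (-4)² + 2²) = √36 ≈ 6
|n| = √(4² + (-1)² + (-4)²) = √33 ≈ 5.745
cos θ = (m·n)/(|m||n|) = 12/(6·5.745) ≈ 0.3482
θ = arccos(0.3482) ≈ 69.63°

69.63°


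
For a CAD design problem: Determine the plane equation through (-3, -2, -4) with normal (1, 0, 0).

The plane through P with normal n = (a, b, c) satisfies n·(r - P) = 0,
i.e. ax + by + cz = a·x₀ + b·y₀ + c·z₀.
d = 1·(-3) + 0·(-2) + 0·(-4)
  = -3 + 0 + 0
  = -3
Equation: x = -3

x = -3


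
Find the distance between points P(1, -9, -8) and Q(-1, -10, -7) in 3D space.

d = √[(x₂-x₁)² + (y₂-y₁)² + (z₂-z₁)²]
  = √[(-2)² + (-1)² + 1²]
  = √[4 + 1 + 1]
  = √6
  ≈ 2.449

2.449


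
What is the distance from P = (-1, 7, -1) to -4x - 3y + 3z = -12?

distance = |a·x₀ + b·y₀ + c·z₀ - d| / √(a² + b² + c²)
  = |(-4)·(-1) + (-3)·7 + 3·(-1) - (-12)| / √((-4)² + (-3)² + 3²)
  = |4 - 21 - 3 + 12| / √(16 + 9 + 9)
  = |-8| / √34
  = 8 / 5.831
  ≈ 1.372

1.372


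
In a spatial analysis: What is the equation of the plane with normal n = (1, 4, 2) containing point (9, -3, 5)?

The plane through P with normal n = (a, b, c) satisfies n·(r - P) = 0,
i.e. ax + by + cz = a·x₀ + b·y₀ + c·z₀.
d = 1·9 + 4·(-3) + 2·5
  = 9 - 12 + 10
  = 7
Equation: x + 4y + 2z = 7

x + 4y + 2z = 7


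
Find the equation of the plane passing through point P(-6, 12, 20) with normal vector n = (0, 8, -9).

The plane through P with normal n = (a, b, c) satisfies n·(r - P) = 0,
i.e. ax + by + cz = a·x₀ + b·y₀ + c·z₀.
d = 0·(-6) + 8·12 + (-9)·20
  = 0 + 96 - 180
  = -84
Equation: 8y - 9z = -84

8y - 9z = -84


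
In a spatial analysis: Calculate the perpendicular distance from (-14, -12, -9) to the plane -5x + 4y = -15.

distance = |a·x₀ + b·y₀ + c·z₀ - d| / √(a² + b² + c²)
  = |(-5)·(-14) + 4·(-12) + 0·(-9) - (-15)| / √((-5)² + 4² + 0²)
  = |70 - 48 + 0 + 15| / √(25 + 16 + 0)
  = |37| / √41
  = 37 / 6.403
  ≈ 5.778

5.778


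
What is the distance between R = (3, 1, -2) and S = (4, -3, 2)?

d = √[(x₂-x₁)² + (y₂-y₁)² + (z₂-z₁)²]
  = √[1² + (-4)² + 4²]
  = √[1 + 16 + 16]
  = √33
  ≈ 5.745

5.745


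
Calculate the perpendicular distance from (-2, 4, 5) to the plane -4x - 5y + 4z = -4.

distance = |a·x₀ + b·y₀ + c·z₀ - d| / √(a² + b² + c²)
  = |(-4)·(-2) + (-5)·4 + 4·5 - (-4)| / √((-4)² + (-5)² + 4²)
  = |8 - 20 + 20 + 4| / √(16 + 25 + 16)
  = |12| / √57
  = 12 / 7.55
  ≈ 1.589

1.589


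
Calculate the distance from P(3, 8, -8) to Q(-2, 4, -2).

d = √[(x₂-x₁)² + (y₂-y₁)² + (z₂-z₁)²]
  = √[(-5)² + (-4)² + 6²]
  = √[25 + 16 + 36]
  = √77
  ≈ 8.775

8.775


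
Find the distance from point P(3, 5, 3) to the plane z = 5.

distance = |a·x₀ + b·y₀ + c·z₀ - d| / √(a² + b² + c²)
  = |0·3 + 0·5 + 1·3 - 5| / √(0² + 0² + 1²)
  = |0 + 0 + 3 - 5| / √(0 + 0 + 1)
  = |-2| / √1
  = 2 / 1
  ≈ 2

2


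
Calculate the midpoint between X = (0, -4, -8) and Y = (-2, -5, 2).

M = ((x₁+x₂)/2, (y₁+y₂)/2, (z₁+z₂)/2)
  = ((0 - 2)/2, (-4 - 5)/2, (-8 + 2)/2)
  = (-2/2, -9/2, -6/2)
  = (-1, -4.5, -3)

(-1, -4.5, -3)


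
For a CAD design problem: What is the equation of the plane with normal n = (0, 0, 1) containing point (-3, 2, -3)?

The plane through P with normal n = (a, b, c) satisfies n·(r - P) = 0,
i.e. ax + by + cz = a·x₀ + b·y₀ + c·z₀.
d = 0·(-3) + 0·2 + 1·(-3)
  = 0 + 0 - 3
  = -3
Equation: z = -3

z = -3


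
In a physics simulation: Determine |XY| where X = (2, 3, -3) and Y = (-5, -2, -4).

d = √[(x₂-x₁)² + (y₂-y₁)² + (z₂-z₁)²]
  = √[(-7)² + (-5)² + (-1)²]
  = √[49 + 25 + 1]
  = √75
  ≈ 8.66

8.66


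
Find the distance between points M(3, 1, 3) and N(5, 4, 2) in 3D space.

d = √[(x₂-x₁)² + (y₂-y₁)² + (z₂-z₁)²]
  = √[2² + 3² + (-1)²]
  = √[4 + 9 + 1]
  = √14
  ≈ 3.742

3.742


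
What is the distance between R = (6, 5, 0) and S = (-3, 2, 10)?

d = √[(x₂-x₁)² + (y₂-y₁)² + (z₂-z₁)²]
  = √[(-9)² + (-3)² + 10²]
  = √[81 + 9 + 100]
  = √190
  ≈ 13.78

13.78


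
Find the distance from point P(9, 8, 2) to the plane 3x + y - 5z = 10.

distance = |a·x₀ + b·y₀ + c·z₀ - d| / √(a² + b² + c²)
  = |3·9 + 1·8 + (-5)·2 - 10| / √(3² + 1² + (-5)²)
  = |27 + 8 - 10 - 10| / √(9 + 1 + 25)
  = |15| / √35
  = 15 / 5.916
  ≈ 2.535

2.535


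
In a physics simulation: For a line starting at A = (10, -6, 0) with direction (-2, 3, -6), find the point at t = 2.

P(t) = A + t·d
  = (10 + (-2)·2, -6 + 3·2, 0 + (-6)·2)
  = (10 - 4, -6 + 6, 0 - 12)
  = (6, 0, -12)

(6, 0, -12)


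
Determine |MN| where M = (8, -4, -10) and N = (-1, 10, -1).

d = √[(x₂-x₁)² + (y₂-y₁)² + (z₂-z₁)²]
  = √[(-9)² + 14² + 9²]
  = √[81 + 196 + 81]
  = √358
  ≈ 18.92

18.92


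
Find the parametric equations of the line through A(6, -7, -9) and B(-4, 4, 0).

Direction vector d = B - A = (-4 - 6, 4 + 7, 0 + 9) = (-10, 11, 9)
Parametric form r = A + t·d:
x = 6 - 10t, y = -7 + 11t, z = -9 + 9t

x = 6 - 10t, y = -7 + 11t, z = -9 + 9t


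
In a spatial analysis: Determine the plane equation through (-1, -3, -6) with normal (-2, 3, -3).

The plane through P with normal n = (a, b, c) satisfies n·(r - P) = 0,
i.e. ax + by + cz = a·x₀ + b·y₀ + c·z₀.
d = (-2)·(-1) + 3·(-3) + (-3)·(-6)
  = 2 - 9 + 18
  = 11
Equation: -2x + 3y - 3z = 11

-2x + 3y - 3z = 11


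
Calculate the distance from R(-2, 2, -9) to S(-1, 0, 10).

d = √[(x₂-x₁)² + (y₂-y₁)² + (z₂-z₁)²]
  = √[1² + (-2)² + 19²]
  = √[1 + 4 + 361]
  = √366
  ≈ 19.13

19.13


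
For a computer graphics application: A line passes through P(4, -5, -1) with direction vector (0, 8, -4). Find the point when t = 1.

P(t) = P + t·d
  = (4 + 0·1, -5 + 8·1, -1 + (-4)·1)
  = (4 + 0, -5 + 8, -1 - 4)
  = (4, 3, -5)

(4, 3, -5)


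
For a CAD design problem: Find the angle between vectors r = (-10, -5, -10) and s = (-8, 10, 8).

r·s = (-10)·(-8) + (-5)·10 + (-10)·8 = 80 - 50 - 80 = -50
|r| = √((-10)² + (-5)² + (-10)²) = √225 ≈ 15
|s| = √((-8)² + 10² + 8²) = √228 ≈ 15.1
cos θ = (r·s)/(|r||s|) = -50/(15·15.1) ≈ -0.2208
θ = arccos(-0.2208) ≈ 102.8°

102.8°


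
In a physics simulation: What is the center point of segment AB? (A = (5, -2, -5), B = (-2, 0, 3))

M = ((x₁+x₂)/2, (y₁+y₂)/2, (z₁+z₂)/2)
  = ((5 - 2)/2, (-2 + 0)/2, (-5 + 3)/2)
  = (3/2, -2/2, -2/2)
  = (1.5, -1, -1)

(1.5, -1, -1)


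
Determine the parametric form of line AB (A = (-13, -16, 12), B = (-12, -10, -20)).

Direction vector d = B - A = (-12 + 13, -10 + 16, -20 - 12) = (1, 6, -32)
Parametric form r = A + t·d:
x = -13 + t, y = -16 + 6t, z = 12 - 32t

x = -13 + t, y = -16 + 6t, z = 12 - 32t


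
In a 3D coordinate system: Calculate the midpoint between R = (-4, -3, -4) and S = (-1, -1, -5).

M = ((x₁+x₂)/2, (y₁+y₂)/2, (z₁+z₂)/2)
  = ((-4 - 1)/2, (-3 - 1)/2, (-4 - 5)/2)
  = (-5/2, -4/2, -9/2)
  = (-2.5, -2, -4.5)

(-2.5, -2, -4.5)


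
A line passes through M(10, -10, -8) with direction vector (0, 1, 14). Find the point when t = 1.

P(t) = M + t·d
  = (10 + 0·1, -10 + 1·1, -8 + 14·1)
  = (10 + 0, -10 + 1, -8 + 14)
  = (10, -9, 6)

(10, -9, 6)


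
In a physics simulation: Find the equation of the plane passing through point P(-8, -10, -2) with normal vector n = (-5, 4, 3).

The plane through P with normal n = (a, b, c) satisfies n·(r - P) = 0,
i.e. ax + by + cz = a·x₀ + b·y₀ + c·z₀.
d = (-5)·(-8) + 4·(-10) + 3·(-2)
  = 40 - 40 - 6
  = -6
Equation: -5x + 4y + 3z = -6

-5x + 4y + 3z = -6


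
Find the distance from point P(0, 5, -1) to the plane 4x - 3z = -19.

distance = |a·x₀ + b·y₀ + c·z₀ - d| / √(a² + b² + c²)
  = |4·0 + 0·5 + (-3)·(-1) - (-19)| / √(4² + 0² + (-3)²)
  = |0 + 0 + 3 + 19| / √(16 + 0 + 9)
  = |22| / √25
  = 22 / 5
  ≈ 4.4

4.4


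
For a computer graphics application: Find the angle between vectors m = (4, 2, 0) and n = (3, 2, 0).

m·n = 4·3 + 2·2 + 0·0 = 12 + 4 + 0 = 16
|m| = √(4² + 2² + 0²) = √20 ≈ 4.472
|n| = √(3² + 2² + 0²) = √13 ≈ 3.606
cos θ = (m·n)/(|m||n|) = 16/(4.472·3.606) ≈ 0.9923
θ = arccos(0.9923) ≈ 7.125°

7.125°


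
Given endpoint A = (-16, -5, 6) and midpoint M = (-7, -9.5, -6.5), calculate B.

B = 2M - A
  = (2·(-7) - (-16), 2·(-9.5) - (-5), 2·(-6.5) - 6)
  = (-14 + 16, -19 + 5, -13 - 6)
  = (2, -14, -19)

(2, -14, -19)


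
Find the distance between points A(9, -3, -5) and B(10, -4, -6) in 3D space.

d = √[(x₂-x₁)² + (y₂-y₁)² + (z₂-z₁)²]
  = √[1² + (-1)² + (-1)²]
  = √[1 + 1 + 1]
  = √3
  ≈ 1.732

1.732


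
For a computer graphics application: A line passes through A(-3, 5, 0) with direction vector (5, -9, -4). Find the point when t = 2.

P(t) = A + t·d
  = (-3 + 5·2, 5 + (-9)·2, 0 + (-4)·2)
  = (-3 + 10, 5 - 18, 0 - 8)
  = (7, -13, -8)

(7, -13, -8)


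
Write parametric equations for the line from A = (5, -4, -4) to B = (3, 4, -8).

Direction vector d = B - A = (3 - 5, 4 + 4, -8 + 4) = (-2, 8, -4)
Parametric form r = A + t·d:
x = 5 - 2t, y = -4 + 8t, z = -4 - 4t

x = 5 - 2t, y = -4 + 8t, z = -4 - 4t


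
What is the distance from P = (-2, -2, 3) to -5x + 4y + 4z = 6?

distance = |a·x₀ + b·y₀ + c·z₀ - d| / √(a² + b² + c²)
  = |(-5)·(-2) + 4·(-2) + 4·3 - 6| / √((-5)² + 4² + 4²)
  = |10 - 8 + 12 - 6| / √(25 + 16 + 16)
  = |8| / √57
  = 8 / 7.55
  ≈ 1.06

1.06


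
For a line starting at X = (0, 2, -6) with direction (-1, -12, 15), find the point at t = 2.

P(t) = X + t·d
  = (0 + (-1)·2, 2 + (-12)·2, -6 + 15·2)
  = (0 - 2, 2 - 24, -6 + 30)
  = (-2, -22, 24)

(-2, -22, 24)


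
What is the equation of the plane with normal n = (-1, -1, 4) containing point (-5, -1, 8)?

The plane through P with normal n = (a, b, c) satisfies n·(r - P) = 0,
i.e. ax + by + cz = a·x₀ + b·y₀ + c·z₀.
d = (-1)·(-5) + (-1)·(-1) + 4·8
  = 5 + 1 + 32
  = 38
Equation: -x - y + 4z = 38

-x - y + 4z = 38


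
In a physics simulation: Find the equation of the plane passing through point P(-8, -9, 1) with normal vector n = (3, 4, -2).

The plane through P with normal n = (a, b, c) satisfies n·(r - P) = 0,
i.e. ax + by + cz = a·x₀ + b·y₀ + c·z₀.
d = 3·(-8) + 4·(-9) + (-2)·1
  = -24 - 36 - 2
  = -62
Equation: 3x + 4y - 2z = -62

3x + 4y - 2z = -62


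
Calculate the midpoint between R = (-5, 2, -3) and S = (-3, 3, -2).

M = ((x₁+x₂)/2, (y₁+y₂)/2, (z₁+z₂)/2)
  = ((-5 - 3)/2, (2 + 3)/2, (-3 - 2)/2)
  = (-8/2, 5/2, -5/2)
  = (-4, 2.5, -2.5)

(-4, 2.5, -2.5)


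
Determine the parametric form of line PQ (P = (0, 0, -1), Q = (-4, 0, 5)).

Direction vector d = Q - P = (-4 + 0, 0 + 0, 5 + 1) = (-4, 0, 6)
Parametric form r = P + t·d:
x = 0 - 4t, y = 0, z = -1 + 6t

x = 0 - 4t, y = 0, z = -1 + 6t


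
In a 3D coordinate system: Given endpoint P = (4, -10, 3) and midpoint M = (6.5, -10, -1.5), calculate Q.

Q = 2M - P
  = (2·6.5 - 4, 2·(-10) - (-10), 2·(-1.5) - 3)
  = (13 - 4, -20 + 10, -3 - 3)
  = (9, -10, -6)

(9, -10, -6)


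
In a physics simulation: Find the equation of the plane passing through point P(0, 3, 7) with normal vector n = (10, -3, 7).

The plane through P with normal n = (a, b, c) satisfies n·(r - P) = 0,
i.e. ax + by + cz = a·x₀ + b·y₀ + c·z₀.
d = 10·0 + (-3)·3 + 7·7
  = 0 - 9 + 49
  = 40
Equation: 10x - 3y + 7z = 40

10x - 3y + 7z = 40


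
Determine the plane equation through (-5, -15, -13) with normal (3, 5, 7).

The plane through P with normal n = (a, b, c) satisfies n·(r - P) = 0,
i.e. ax + by + cz = a·x₀ + b·y₀ + c·z₀.
d = 3·(-5) + 5·(-15) + 7·(-13)
  = -15 - 75 - 91
  = -181
Equation: 3x + 5y + 7z = -181

3x + 5y + 7z = -181


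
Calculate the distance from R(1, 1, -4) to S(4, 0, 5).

d = √[(x₂-x₁)² + (y₂-y₁)² + (z₂-z₁)²]
  = √[3² + (-1)² + 9²]
  = √[9 + 1 + 81]
  = √91
  ≈ 9.539

9.539


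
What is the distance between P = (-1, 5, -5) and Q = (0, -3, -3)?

d = √[(x₂-x₁)² + (y₂-y₁)² + (z₂-z₁)²]
  = √[1² + (-8)² + 2²]
  = √[1 + 64 + 4]
  = √69
  ≈ 8.307

8.307


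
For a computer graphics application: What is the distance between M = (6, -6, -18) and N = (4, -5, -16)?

d = √[(x₂-x₁)² + (y₂-y₁)² + (z₂-z₁)²]
  = √[(-2)² + 1² + 2²]
  = √[4 + 1 + 4]
  = √9
  ≈ 3

3


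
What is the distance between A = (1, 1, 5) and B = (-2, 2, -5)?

d = √[(x₂-x₁)² + (y₂-y₁)² + (z₂-z₁)²]
  = √[(-3)² + 1² + (-10)²]
  = √[9 + 1 + 100]
  = √110
  ≈ 10.49

10.49


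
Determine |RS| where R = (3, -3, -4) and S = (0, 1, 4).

d = √[(x₂-x₁)² + (y₂-y₁)² + (z₂-z₁)²]
  = √[(-3)² + 4² + 8²]
  = √[9 + 16 + 64]
  = √89
  ≈ 9.434

9.434


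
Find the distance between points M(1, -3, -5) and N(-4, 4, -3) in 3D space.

d = √[(x₂-x₁)² + (y₂-y₁)² + (z₂-z₁)²]
  = √[(-5)² + 7² + 2²]
  = √[25 + 49 + 4]
  = √78
  ≈ 8.832

8.832


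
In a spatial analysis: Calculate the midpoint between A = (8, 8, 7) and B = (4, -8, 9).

M = ((x₁+x₂)/2, (y₁+y₂)/2, (z₁+z₂)/2)
  = ((8 + 4)/2, (8 - 8)/2, (7 + 9)/2)
  = (12/2, 0/2, 16/2)
  = (6, 0, 8)

(6, 0, 8)


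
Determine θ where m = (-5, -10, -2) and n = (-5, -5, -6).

m·n = (-5)·(-5) + (-10)·(-5) + (-2)·(-6) = 25 + 50 + 12 = 87
|m| = √((-5)² + (-10)² + (-2)²) = √129 ≈ 11.36
|n| = √((-5)² + (-5)² + (-6)²) = √86 ≈ 9.274
cos θ = (m·n)/(|m||n|) = 87/(11.36·9.274) ≈ 0.826
θ = arccos(0.826) ≈ 34.31°

34.31°


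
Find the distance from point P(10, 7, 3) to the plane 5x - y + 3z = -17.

distance = |a·x₀ + b·y₀ + c·z₀ - d| / √(a² + b² + c²)
  = |5·10 + (-1)·7 + 3·3 - (-17)| / √(5² + (-1)² + 3²)
  = |50 - 7 + 9 + 17| / √(25 + 1 + 9)
  = |69| / √35
  = 69 / 5.916
  ≈ 11.66

11.66


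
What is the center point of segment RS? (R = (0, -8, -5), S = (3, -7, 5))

M = ((x₁+x₂)/2, (y₁+y₂)/2, (z₁+z₂)/2)
  = ((0 + 3)/2, (-8 - 7)/2, (-5 + 5)/2)
  = (3/2, -15/2, 0/2)
  = (1.5, -7.5, 0)

(1.5, -7.5, 0)


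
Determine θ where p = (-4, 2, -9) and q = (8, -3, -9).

p·q = (-4)·8 + 2·(-3) + (-9)·(-9) = -32 - 6 + 81 = 43
|p| = √((-4)² + 2² + (-9)²) = √101 ≈ 10.05
|q| = √(8² + (-3)² + (-9)²) = √154 ≈ 12.41
cos θ = (p·q)/(|p||q|) = 43/(10.05·12.41) ≈ 0.3448
θ = arccos(0.3448) ≈ 69.83°

69.83°


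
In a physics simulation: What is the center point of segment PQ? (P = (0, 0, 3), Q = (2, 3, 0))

M = ((x₁+x₂)/2, (y₁+y₂)/2, (z₁+z₂)/2)
  = ((0 + 2)/2, (0 + 3)/2, (3 + 0)/2)
  = (2/2, 3/2, 3/2)
  = (1, 1.5, 1.5)

(1, 1.5, 1.5)


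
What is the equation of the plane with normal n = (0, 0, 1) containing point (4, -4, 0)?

The plane through P with normal n = (a, b, c) satisfies n·(r - P) = 0,
i.e. ax + by + cz = a·x₀ + b·y₀ + c·z₀.
d = 0·4 + 0·(-4) + 1·0
  = 0 + 0 + 0
  = 0
Equation: z = 0

z = 0


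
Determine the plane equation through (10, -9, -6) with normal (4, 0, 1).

The plane through P with normal n = (a, b, c) satisfies n·(r - P) = 0,
i.e. ax + by + cz = a·x₀ + b·y₀ + c·z₀.
d = 4·10 + 0·(-9) + 1·(-6)
  = 40 + 0 - 6
  = 34
Equation: 4x + z = 34

4x + z = 34


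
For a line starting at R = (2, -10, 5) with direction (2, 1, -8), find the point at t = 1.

P(t) = R + t·d
  = (2 + 2·1, -10 + 1·1, 5 + (-8)·1)
  = (2 + 2, -10 + 1, 5 - 8)
  = (4, -9, -3)

(4, -9, -3)


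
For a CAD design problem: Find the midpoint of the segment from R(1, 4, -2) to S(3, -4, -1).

M = ((x₁+x₂)/2, (y₁+y₂)/2, (z₁+z₂)/2)
  = ((1 + 3)/2, (4 - 4)/2, (-2 - 1)/2)
  = (4/2, 0/2, -3/2)
  = (2, 0, -1.5)

(2, 0, -1.5)


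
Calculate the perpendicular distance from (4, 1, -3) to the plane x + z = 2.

distance = |a·x₀ + b·y₀ + c·z₀ - d| / √(a² + b² + c²)
  = |1·4 + 0·1 + 1·(-3) - 2| / √(1² + 0² + 1²)
  = |4 + 0 - 3 - 2| / √(1 + 0 + 1)
  = |-1| / √2
  = 1 / 1.414
  ≈ 0.7071

0.7071


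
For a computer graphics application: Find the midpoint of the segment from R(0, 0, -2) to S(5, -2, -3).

M = ((x₁+x₂)/2, (y₁+y₂)/2, (z₁+z₂)/2)
  = ((0 + 5)/2, (0 - 2)/2, (-2 - 3)/2)
  = (5/2, -2/2, -5/2)
  = (2.5, -1, -2.5)

(2.5, -1, -2.5)


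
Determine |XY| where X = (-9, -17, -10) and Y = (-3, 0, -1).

d = √[(x₂-x₁)² + (y₂-y₁)² + (z₂-z₁)²]
  = √[6² + 17² + 9²]
  = √[36 + 289 + 81]
  = √406
  ≈ 20.15

20.15


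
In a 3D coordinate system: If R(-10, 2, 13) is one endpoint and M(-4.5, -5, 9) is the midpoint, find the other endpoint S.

S = 2M - R
  = (2·(-4.5) - (-10), 2·(-5) - 2, 2·9 - 13)
  = (-9 + 10, -10 - 2, 18 - 13)
  = (1, -12, 5)

(1, -12, 5)


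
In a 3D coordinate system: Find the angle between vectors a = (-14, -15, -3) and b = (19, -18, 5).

a·b = (-14)·19 + (-15)·(-18) + (-3)·5 = -266 + 270 - 15 = -11
|a| = √((-14)² + (-15)² + (-3)²) = √430 ≈ 20.74
|b| = √(19² + (-18)² + 5²) = √710 ≈ 26.65
cos θ = (a·b)/(|a||b|) = -11/(20.74·26.65) ≈ -0.01991
θ = arccos(-0.01991) ≈ 91.14°

91.14°


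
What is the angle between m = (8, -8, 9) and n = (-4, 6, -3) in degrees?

m·n = 8·(-4) + (-8)·6 + 9·(-3) = -32 - 48 - 27 = -107
|m| = √(8² + (-8)² + 9²) = √209 ≈ 14.46
|n| = √((-4)² + 6² + (-3)²) = √61 ≈ 7.81
cos θ = (m·n)/(|m||n|) = -107/(14.46·7.81) ≈ -0.9476
θ = arccos(-0.9476) ≈ 161.4°

161.4°


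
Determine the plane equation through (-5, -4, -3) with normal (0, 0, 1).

The plane through P with normal n = (a, b, c) satisfies n·(r - P) = 0,
i.e. ax + by + cz = a·x₀ + b·y₀ + c·z₀.
d = 0·(-5) + 0·(-4) + 1·(-3)
  = 0 + 0 - 3
  = -3
Equation: z = -3

z = -3


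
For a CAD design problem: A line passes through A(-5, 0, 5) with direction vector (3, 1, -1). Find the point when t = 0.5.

P(t) = A + t·d
  = (-5 + 3·0.5, 0 + 1·0.5, 5 + (-1)·0.5)
  = (-5 + 1.5, 0 + 0.5, 5 - 0.5)
  = (-3.5, 0.5, 4.5)

(-3.5, 0.5, 4.5)


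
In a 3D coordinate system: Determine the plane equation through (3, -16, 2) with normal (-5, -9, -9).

The plane through P with normal n = (a, b, c) satisfies n·(r - P) = 0,
i.e. ax + by + cz = a·x₀ + b·y₀ + c·z₀.
d = (-5)·3 + (-9)·(-16) + (-9)·2
  = -15 + 144 - 18
  = 111
Equation: -5x - 9y - 9z = 111

-5x - 9y - 9z = 111
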